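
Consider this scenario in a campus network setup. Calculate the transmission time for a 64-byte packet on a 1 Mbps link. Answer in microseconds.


Given: packet = 64 bytes, bandwidth = 1 Mbps
Packet in bits = 64 * 8 = 512 bits
Bandwidth = 1 * 10^6 = 1000000 bps
Time = 512 / 1000000 seconds
Time in us = 512 * 10^6 / 1000000 = 512

512


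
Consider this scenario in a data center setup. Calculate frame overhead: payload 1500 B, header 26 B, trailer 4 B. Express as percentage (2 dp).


Given: payload = 1500 B, header = 26 B, trailer = 4 B
Overhead bytes = header + trailer = 26 + 4 = 30
Total frame = payload + overhead = 1500 + 30 = 1530
Overhead % = 30 / 1530 * 100 = 1.9608% -> 1.96% (2 dp)

1.96


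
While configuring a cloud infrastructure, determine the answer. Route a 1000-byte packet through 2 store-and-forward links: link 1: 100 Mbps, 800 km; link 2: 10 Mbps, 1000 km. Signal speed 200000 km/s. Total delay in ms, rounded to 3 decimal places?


Packet = 1000 bytes = 8000 bits. Store-and-forward: sum (t_trans + t_prop) per link.
Link 1: t_trans = 8000/(100*10^6) s = 0.0800 ms; t_prop = 800/200000 s = 4.0000 ms; subtotal = 4.0800 ms
Link 2: t_trans = 8000/(10*10^6) s = 0.8000 ms; t_prop = 1000/200000 s = 5.0000 ms; subtotal = 5.8000 ms
End-to-end = 4.0800 + 5.8000 = 9.8800 ms -> 9.880 ms (3 dp)

9.880


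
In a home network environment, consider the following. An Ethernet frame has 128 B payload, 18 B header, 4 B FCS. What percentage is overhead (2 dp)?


Given: payload = 128 B, header = 18 B, trailer = 4 B
Overhead bytes = header + trailer = 18 + 4 = 22
Total frame = payload + overhead = 128 + 22 = 150
Overhead % = 22 / 150 * 100 = 14.6667% -> 14.67% (2 dp)

14.67


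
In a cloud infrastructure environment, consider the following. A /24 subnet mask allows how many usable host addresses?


Given: subnet mask /24
Host bits = 32 - 24 = 8
Total addresses = 2^8 = 256
Usable hosts = 256 - 2 (network + broadcast) = 254

254


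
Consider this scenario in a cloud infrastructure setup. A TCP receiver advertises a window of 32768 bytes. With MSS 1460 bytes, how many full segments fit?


Given: RWND = 32768 bytes, MSS = 1460 bytes
Full segments = floor(RWND / MSS)
Full segments = floor(32768 / 1460)
Full segments = floor(22.4438) = 22

22


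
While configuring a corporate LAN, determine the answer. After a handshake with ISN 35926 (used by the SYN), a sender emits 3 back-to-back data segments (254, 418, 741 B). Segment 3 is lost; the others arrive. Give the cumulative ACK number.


SYN uses sequence number 35926; first data byte = ISN + 1 = 35927.
Segment 1: SEQ = 35927, len = 254 B, covers [35927, 36180]
Segment 2: SEQ = 36181, len = 418 B, covers [36181, 36598]
Segment 3: SEQ = 36599, len = 741 B, covers [36599, 37339] [LOST]
In-order data received: bytes [35927, 36598] (segments 1..2).
Segment 3 missing -> gap begins at byte 36599.
Cumulative ACK = next expected in-order byte = 35927 + 254 + 418 = 36599

36599


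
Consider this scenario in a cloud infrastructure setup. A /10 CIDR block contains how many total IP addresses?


Given: CIDR prefix /10
Host bits = 32 - 10 = 22
Total addresses = 2^22 = 4194304

4194304


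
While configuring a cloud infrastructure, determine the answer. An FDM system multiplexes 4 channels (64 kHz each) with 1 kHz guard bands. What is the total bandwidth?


Given: 4 channels, 64 kHz each, guard = 1 kHz
Channel bandwidth = 4 * 64 = 256 kHz
Guard bands = 3 gaps * 1 kHz = 3 kHz
Total = 256 + 3 = 259 kHz

259


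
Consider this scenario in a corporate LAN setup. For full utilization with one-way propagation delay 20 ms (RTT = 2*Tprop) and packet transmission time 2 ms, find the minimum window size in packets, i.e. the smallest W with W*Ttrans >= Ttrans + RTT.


Given: Ttrans = 2 ms, RTT = 40 ms (= 2 * Tprop, Tprop = 20 ms)
Time until first ACK returns = Ttrans + RTT = 2 + 40 = 42 ms
Need W * Ttrans >= Ttrans + RTT  ->  W >= (Ttrans + RTT) / Ttrans
(Ttrans + RTT) / Ttrans = 42 / 2 = 21
W_min = ceil(21) = 21

21


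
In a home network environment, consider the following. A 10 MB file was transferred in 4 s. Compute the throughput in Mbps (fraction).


Given: file = 10 MB, time = 4 s
File in Mb = 10 * 8 = 80 Mb
Throughput = 80 / 4 Mbps
Throughput = 20 Mbps

20


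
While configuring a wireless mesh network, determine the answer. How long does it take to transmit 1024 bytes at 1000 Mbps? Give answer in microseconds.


Given: packet = 1024 bytes, bandwidth = 1000 Mbps
Packet in bits = 1024 * 8 = 8192 bits
Bandwidth = 1000 * 10^6 = 1000000000 bps
Time = 8192 / 1000000000 seconds
Time in us = 8192 * 10^6 / 1000000000 = 8.192

8.192


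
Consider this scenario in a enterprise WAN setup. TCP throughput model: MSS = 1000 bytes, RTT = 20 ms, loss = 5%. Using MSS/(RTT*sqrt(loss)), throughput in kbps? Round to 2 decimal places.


Given: MSS = 1000 bytes, RTT = 20 ms, loss = 5%
RTT in seconds = 20 / 1000 = 0.02
Loss rate = 5% = 0.05
sqrt(loss) = sqrt(0.05) = 0.223606797750
Throughput (bytes/s) = 1000 / (0.02 * 0.223606797750) = 223606.7977
Throughput (kbps) = 223606.7977 * 8 / 1000 = 1788.854382 -> 1788.85 kbps (2 dp)

1788.85


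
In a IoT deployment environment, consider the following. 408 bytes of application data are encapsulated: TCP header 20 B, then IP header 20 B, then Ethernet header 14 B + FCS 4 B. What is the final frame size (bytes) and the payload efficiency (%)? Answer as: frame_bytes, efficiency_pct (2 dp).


TCP segment = 408 + 20 = 428 B
IP packet = 428 + 20 = 448 B
Ethernet frame = 448 + 14 + 4 = 466 B
Efficiency = app / frame = 408 / 466 = 0.875536 = 87.5536% -> 87.55% (2 dp)

466, 87.55


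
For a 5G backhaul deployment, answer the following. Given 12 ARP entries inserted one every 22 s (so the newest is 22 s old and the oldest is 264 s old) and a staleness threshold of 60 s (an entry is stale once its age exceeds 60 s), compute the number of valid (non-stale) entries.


Ages are k * 264/12 s for k = 1..12 (spacing = 22.0000 s).
Entry k is valid iff k * 264/12 <= 60 iff k <= 12 * 60 / 264 = 2.7273
n_valid = floor(2.7273) = 2
(n_stale = 12 - 2 = 10)

2


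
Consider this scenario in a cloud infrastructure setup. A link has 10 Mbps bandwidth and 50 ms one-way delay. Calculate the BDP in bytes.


Given: bandwidth = 10 Mbps, delay = 50 ms
BDP in bits = 10 * 10^6 * 50 / 1000
BDP in bits = 500000
BDP in bytes = 500000 / 8 = 62500

62500


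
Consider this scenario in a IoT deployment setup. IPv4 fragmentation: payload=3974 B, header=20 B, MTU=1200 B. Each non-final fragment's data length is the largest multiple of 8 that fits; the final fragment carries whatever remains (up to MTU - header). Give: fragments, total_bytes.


Max data per non-final fragment = floor((MTU - header)/8)*8 = floor((1200 - 20)/8)*8 = floor(1180/8)*8 = 1176 B
Final fragment needs no 8-byte alignment: it can carry up to MTU - header = 1180 B
Non-final fragments needed = ceil((payload - 1180) / 1176) = ceil(2794/1176) = ceil(2.3759) = 3
Number of fragments = 3 + 1 = 4
Fragment sizes (data): 3 * 1176 B + 446 B (last, 446 <= 1180 OK)
Total bytes sent = payload + n_frags * header = 3974 + 4*20 = 3974 + 80 = 4054 B

4, 4054


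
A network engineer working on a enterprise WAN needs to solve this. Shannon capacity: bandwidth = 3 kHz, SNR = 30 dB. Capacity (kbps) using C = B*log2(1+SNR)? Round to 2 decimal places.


Given: B = 3 kHz, SNR = 30 dB
SNR linear = 10^(30/10) = 1000
1 + SNR = 1001
log2(1001) = 9.9672262588
C = 3 * 1000 * 9.9672262588 = 29901.6788 bps
C = 29.901679 kbps -> 29.90 kbps (2 dp)

29.90


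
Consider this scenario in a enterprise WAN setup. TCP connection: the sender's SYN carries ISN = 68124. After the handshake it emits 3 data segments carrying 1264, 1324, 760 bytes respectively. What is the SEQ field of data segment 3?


The SYN occupies sequence number ISN = 68124, so the first data byte is ISN + 1 = 68125.
SEQ of data segment i = (ISN + 1) + sum of payload sizes of segments 1..i-1.
Segment 1: SEQ = 68125, payload = 1264 bytes
Segment 2: SEQ = 69389, payload = 1324 bytes
Segment 3: SEQ = 70713, payload = 760 bytes
SEQ of segment 3 = 68125 + 1264 + 1324 = 70713

70713


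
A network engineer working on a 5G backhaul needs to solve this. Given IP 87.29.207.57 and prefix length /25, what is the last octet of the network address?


Given: IP = 87.29.207.57, prefix = /25
Subnet mask = 255.255.255.128
Last octet of IP: 57
Last octet of mask: 128
Network last octet = 57 AND 128 = 0

0


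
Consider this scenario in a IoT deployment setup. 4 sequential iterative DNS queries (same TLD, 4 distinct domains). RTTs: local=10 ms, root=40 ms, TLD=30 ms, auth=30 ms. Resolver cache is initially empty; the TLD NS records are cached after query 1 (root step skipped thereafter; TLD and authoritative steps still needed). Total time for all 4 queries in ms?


Lookup 1 (cold cache): local + root + TLD + auth = 10 + 40 + 30 + 30 = 110 ms
Lookups 2..4 (TLD NS cached -> skip root; new domain -> still ask TLD and auth): local + TLD + auth = 10 + 30 + 30 = 70 ms each
Remaining 3 lookups: 3 * 70 = 210 ms
Total = 110 + 210 = 320 ms

320


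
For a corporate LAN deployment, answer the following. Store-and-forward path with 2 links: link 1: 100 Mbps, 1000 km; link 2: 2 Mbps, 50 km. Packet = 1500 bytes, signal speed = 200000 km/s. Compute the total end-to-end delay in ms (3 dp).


Packet = 1500 bytes = 12000 bits. Store-and-forward: sum (t_trans + t_prop) per link.
Link 1: t_trans = 12000/(100*10^6) s = 0.1200 ms; t_prop = 1000/200000 s = 5.0000 ms; subtotal = 5.1200 ms
Link 2: t_trans = 12000/(2*10^6) s = 6.0000 ms; t_prop = 50/200000 s = 0.2500 ms; subtotal = 6.2500 ms
End-to-end = 5.1200 + 6.2500 = 11.3700 ms -> 11.370 ms (3 dp)

11.370


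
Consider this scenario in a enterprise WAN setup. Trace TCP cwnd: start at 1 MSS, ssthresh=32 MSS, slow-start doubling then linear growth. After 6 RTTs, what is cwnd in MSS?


RTT 0: cwnd = 1 MSS (initial)
RTT 1: cwnd = 2 MSS (slow start, doubled)
RTT 2: cwnd = 4 MSS (slow start, doubled)
RTT 3: cwnd = 8 MSS (slow start, doubled)
RTT 4: cwnd = 16 MSS (slow start, doubled)
RTT 5: cwnd = 32 MSS (slow start, doubled)
RTT 6: cwnd = 33 MSS (congestion avoidance, +1)

33


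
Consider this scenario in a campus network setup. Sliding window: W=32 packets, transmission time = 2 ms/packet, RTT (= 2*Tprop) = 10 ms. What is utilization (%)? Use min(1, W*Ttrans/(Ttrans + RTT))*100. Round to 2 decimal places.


Given: W = 32, Ttrans = 2 ms, RTT = 10 ms (= 2 * Tprop, Tprop = 5 ms)
Cycle time = Ttrans + RTT = 2 + 10 = 12 ms (first packet sent until its ACK returns)
W * Ttrans = 32 * 2 = 64 ms of sending per cycle
W * Ttrans / (Ttrans + RTT) = 64 / 12 = 5.333333
U = min(1, 5.333333) = 1.000000
U% = 100.00%

100.00


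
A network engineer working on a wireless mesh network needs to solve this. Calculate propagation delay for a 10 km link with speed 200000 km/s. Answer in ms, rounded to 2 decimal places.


Given: distance = 10 km, speed = 200000 km/s
Delay = distance / speed = 10 / 200000 seconds
Delay in ms = 10 * 1000 / 200000
Delay = 0.0500 ms
Rounded to 2 dp = 0.05 ms

0.05


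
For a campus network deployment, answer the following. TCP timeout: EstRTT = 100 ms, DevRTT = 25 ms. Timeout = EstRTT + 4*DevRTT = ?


Given: EstRTT = 100 ms, DevRTT = 25 ms
Timeout = EstRTT + 4 * DevRTT
4 * DevRTT = 4 * 25 = 100
Timeout = 100 + 100 = 200 ms

200


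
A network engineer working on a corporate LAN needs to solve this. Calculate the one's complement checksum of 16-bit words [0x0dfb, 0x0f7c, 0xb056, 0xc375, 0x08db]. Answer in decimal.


Given words: [0x0dfb, 0x0f7c, 0xb056, 0xc375, 0x08db]
Step 1: Sum all words
Raw sum = 3579 + 3964 + 45142 + 50037 + 2267 = 104989
Step 2: Fold carry: (39453 + 1) = 39454
One's complement = ~39454 & 0xFFFF = 26081

26081


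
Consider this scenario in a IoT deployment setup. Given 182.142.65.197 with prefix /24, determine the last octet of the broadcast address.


Given: IP = 182.142.65.197, prefix = /24
Host bits = 32 - 24 = 8
Network last octet = 197 AND mask = 0
Host part size = 2^8 - 1 = 255
Broadcast last octet = 0 OR 255 = 255

255


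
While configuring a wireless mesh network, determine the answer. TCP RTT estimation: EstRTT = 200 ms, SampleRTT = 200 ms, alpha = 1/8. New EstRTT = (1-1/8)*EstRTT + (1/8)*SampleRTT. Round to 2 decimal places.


Given: EstRTT = 200 ms, SampleRTT = 200 ms, alpha = 1/8
New EstRTT = (1 - alpha) * EstRTT + alpha * SampleRTT
(7/8) * 200 = 175
(1/8) * 200 = 25
New EstRTT = 175 + 25 = 200 ms -> 200.00 ms (2 dp)

200.00


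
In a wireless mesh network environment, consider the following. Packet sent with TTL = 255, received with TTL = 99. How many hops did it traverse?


Given: initial TTL = 255, received TTL = 99
Hops = initial TTL - received TTL
Hops = 255 - 99 = 156

156


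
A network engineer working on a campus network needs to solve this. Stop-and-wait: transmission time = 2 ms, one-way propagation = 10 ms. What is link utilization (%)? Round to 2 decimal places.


Given: Ttrans = 2 ms, Tprop = 10 ms
RTT = 2 * Tprop = 2 * 10 = 20 ms
U = Ttrans / (Ttrans + RTT)
U = 2 / (2 + 20)
U = 2 / 22 = 0.090909
U% = 9.09%

9.09


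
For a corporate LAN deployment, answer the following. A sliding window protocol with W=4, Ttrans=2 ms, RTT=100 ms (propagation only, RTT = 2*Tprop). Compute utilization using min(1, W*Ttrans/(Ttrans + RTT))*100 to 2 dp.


Given: W = 4, Ttrans = 2 ms, RTT = 100 ms (= 2 * Tprop, Tprop = 50 ms)
Cycle time = Ttrans + RTT = 2 + 100 = 102 ms (first packet sent until its ACK returns)
W * Ttrans = 4 * 2 = 8 ms of sending per cycle
W * Ttrans / (Ttrans + RTT) = 8 / 102 = 0.078431
U = min(1, 0.078431) = 0.078431
U% = 7.84%

7.84


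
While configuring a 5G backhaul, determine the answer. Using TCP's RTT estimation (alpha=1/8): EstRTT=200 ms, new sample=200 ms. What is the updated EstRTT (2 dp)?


Given: EstRTT = 200 ms, SampleRTT = 200 ms, alpha = 1/8
New EstRTT = (1 - alpha) * EstRTT + alpha * SampleRTT
(7/8) * 200 = 175
(1/8) * 200 = 25
New EstRTT = 175 + 25 = 200 ms -> 200.00 ms (2 dp)

200.00


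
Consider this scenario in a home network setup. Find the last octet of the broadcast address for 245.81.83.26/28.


Given: IP = 245.81.83.26, prefix = /28
Host bits = 32 - 28 = 4
Network last octet = 26 AND mask = 16
Host part size = 2^4 - 1 = 15
Broadcast last octet = 16 OR 15 = 31

31


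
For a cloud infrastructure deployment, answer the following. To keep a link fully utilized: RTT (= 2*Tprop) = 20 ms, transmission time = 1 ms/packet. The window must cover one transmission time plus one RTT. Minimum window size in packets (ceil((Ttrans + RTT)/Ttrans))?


Given: Ttrans = 1 ms, RTT = 20 ms (= 2 * Tprop, Tprop = 10 ms)
Time until first ACK returns = Ttrans + RTT = 1 + 20 = 21 ms
Need W * Ttrans >= Ttrans + RTT  ->  W >= (Ttrans + RTT) / Ttrans
(Ttrans + RTT) / Ttrans = 21 / 1 = 21
W_min = ceil(21) = 21

21


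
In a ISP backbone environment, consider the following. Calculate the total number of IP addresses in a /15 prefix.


Given: CIDR prefix /15
Host bits = 32 - 15 = 17
Total addresses = 2^17 = 131072

131072


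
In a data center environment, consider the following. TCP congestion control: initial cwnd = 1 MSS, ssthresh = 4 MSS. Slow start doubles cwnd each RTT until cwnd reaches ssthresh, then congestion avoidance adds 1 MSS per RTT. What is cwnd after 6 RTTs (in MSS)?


RTT 0: cwnd = 1 MSS (initial)
RTT 1: cwnd = 2 MSS (slow start, doubled)
RTT 2: cwnd = 4 MSS (slow start, doubled)
RTT 3: cwnd = 5 MSS (congestion avoidance, +1)
RTT 4: cwnd = 6 MSS (congestion avoidance, +1)
RTT 5: cwnd = 7 MSS (congestion avoidance, +1)
RTT 6: cwnd = 8 MSS (congestion avoidance, +1)

8


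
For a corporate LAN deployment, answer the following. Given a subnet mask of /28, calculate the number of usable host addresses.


Given: subnet mask /28
Host bits = 32 - 28 = 4
Total addresses = 2^4 = 16
Usable hosts = 16 - 2 (network + broadcast) = 14

14


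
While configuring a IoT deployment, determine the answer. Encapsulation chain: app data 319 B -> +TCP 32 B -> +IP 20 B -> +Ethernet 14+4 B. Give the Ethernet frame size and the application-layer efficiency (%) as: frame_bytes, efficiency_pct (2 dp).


TCP segment = 319 + 32 = 351 B
IP packet = 351 + 20 = 371 B
Ethernet frame = 371 + 14 + 4 = 389 B
Efficiency = app / frame = 319 / 389 = 0.820051 = 82.0051% -> 82.01% (2 dp)

389, 82.01


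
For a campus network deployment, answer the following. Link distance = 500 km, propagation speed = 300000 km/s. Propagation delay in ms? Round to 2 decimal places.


Given: distance = 500 km, speed = 300000 km/s
Delay = distance / speed = 500 / 300000 seconds
Delay in ms = 500 * 1000 / 300000
Delay = 1.6667 ms
Rounded to 2 dp = 1.67 ms

1.67


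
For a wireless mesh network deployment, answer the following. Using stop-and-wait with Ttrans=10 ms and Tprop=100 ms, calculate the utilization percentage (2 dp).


Given: Ttrans = 10 ms, Tprop = 100 ms
RTT = 2 * Tprop = 2 * 100 = 200 ms
U = Ttrans / (Ttrans + RTT)
U = 10 / (10 + 200)
U = 10 / 210 = 0.047619
U% = 4.76%

4.76


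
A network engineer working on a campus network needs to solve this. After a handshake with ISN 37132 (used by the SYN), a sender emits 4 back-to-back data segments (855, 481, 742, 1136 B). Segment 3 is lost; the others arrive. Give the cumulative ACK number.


SYN uses sequence number 37132; first data byte = ISN + 1 = 37133.
Segment 1: SEQ = 37133, len = 855 B, covers [37133, 37987]
Segment 2: SEQ = 37988, len = 481 B, covers [37988, 38468]
Segment 3: SEQ = 38469, len = 742 B, covers [38469, 39210] [LOST]
Segment 4: SEQ = 39211, len = 1136 B, covers [39211, 40346]
In-order data received: bytes [37133, 38468] (segments 1..2).
Segment 3 missing -> gap begins at byte 38469; later segments buffered out of order.
Cumulative ACK = next expected in-order byte = 37133 + 855 + 481 = 38469

38469


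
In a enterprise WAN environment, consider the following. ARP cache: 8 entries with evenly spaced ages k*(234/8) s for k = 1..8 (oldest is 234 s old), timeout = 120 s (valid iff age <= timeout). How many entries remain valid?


Ages are k * 234/8 s for k = 1..8 (spacing = 29.2500 s).
Entry k is valid iff k * 234/8 <= 120 iff k <= 8 * 120 / 234 = 4.1026
n_valid = floor(4.1026) = 4
(n_stale = 8 - 4 = 4)

4


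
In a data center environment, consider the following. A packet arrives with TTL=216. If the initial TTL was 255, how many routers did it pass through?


Given: initial TTL = 255, received TTL = 216
Hops = initial TTL - received TTL
Hops = 255 - 216 = 39

39


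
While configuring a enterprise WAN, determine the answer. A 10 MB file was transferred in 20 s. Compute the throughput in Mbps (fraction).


Given: file = 10 MB, time = 20 s
File in Mb = 10 * 8 = 80 Mb
Throughput = 80 / 20 Mbps
Throughput = 4 Mbps

4


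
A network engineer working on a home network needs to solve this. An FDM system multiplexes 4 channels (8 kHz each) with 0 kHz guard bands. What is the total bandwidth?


Given: 4 channels, 8 kHz each, guard = 0 kHz
Channel bandwidth = 4 * 8 = 32 kHz
Guard bands = 3 gaps * 0 kHz = 0 kHz
Total = 32 + 0 = 32 kHz

32


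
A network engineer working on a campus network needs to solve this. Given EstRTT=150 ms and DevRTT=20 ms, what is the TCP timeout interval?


Given: EstRTT = 150 ms, DevRTT = 20 ms
Timeout = EstRTT + 4 * DevRTT
4 * DevRTT = 4 * 20 = 80
Timeout = 150 + 80 = 230 ms

230


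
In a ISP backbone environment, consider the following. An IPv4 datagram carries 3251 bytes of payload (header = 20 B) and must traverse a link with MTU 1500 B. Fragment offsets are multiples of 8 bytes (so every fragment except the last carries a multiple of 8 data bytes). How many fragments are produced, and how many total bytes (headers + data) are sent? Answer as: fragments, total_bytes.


Max data per non-final fragment = floor((MTU - header)/8)*8 = floor((1500 - 20)/8)*8 = floor(1480/8)*8 = 1480 B
Final fragment needs no 8-byte alignment: it can carry up to MTU - header = 1480 B
Non-final fragments needed = ceil((payload - 1480) / 1480) = ceil(1771/1480) = ceil(1.1966) = 2
Number of fragments = 2 + 1 = 3
Fragment sizes (data): 2 * 1480 B + 291 B (last, 291 <= 1480 OK)
Total bytes sent = payload + n_frags * header = 3251 + 3*20 = 3251 + 60 = 3311 B

3, 3311


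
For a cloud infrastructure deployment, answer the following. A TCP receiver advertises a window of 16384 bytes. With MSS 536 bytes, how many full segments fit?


Given: RWND = 16384 bytes, MSS = 536 bytes
Full segments = floor(RWND / MSS)
Full segments = floor(16384 / 536)
Full segments = floor(30.5672) = 30

30


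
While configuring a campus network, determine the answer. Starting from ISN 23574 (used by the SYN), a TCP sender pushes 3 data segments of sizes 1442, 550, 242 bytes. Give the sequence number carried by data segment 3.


The SYN occupies sequence number ISN = 23574, so the first data byte is ISN + 1 = 23575.
SEQ of data segment i = (ISN + 1) + sum of payload sizes of segments 1..i-1.
Segment 1: SEQ = 23575, payload = 1442 bytes
Segment 2: SEQ = 25017, payload = 550 bytes
Segment 3: SEQ = 25567, payload = 242 bytes
SEQ of segment 3 = 23575 + 1442 + 550 = 25567

25567


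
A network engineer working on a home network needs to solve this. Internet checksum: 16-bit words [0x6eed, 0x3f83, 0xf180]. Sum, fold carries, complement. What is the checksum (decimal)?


Given words: [0x6eed, 0x3f83, 0xf180]
Step 1: Sum all words
Raw sum = 28397 + 16259 + 61824 = 106480
Step 2: Fold carry: (40944 + 1) = 40945
One's complement = ~40945 & 0xFFFF = 24590

24590


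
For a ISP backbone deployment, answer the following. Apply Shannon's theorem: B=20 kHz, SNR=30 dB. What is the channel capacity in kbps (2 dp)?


Given: B = 20 kHz, SNR = 30 dB
SNR linear = 10^(30/10) = 1000
1 + SNR = 1001
log2(1001) = 9.9672262588
C = 20 * 1000 * 9.9672262588 = 199344.5252 bps
C = 199.344525 kbps -> 199.34 kbps (2 dp)

199.34


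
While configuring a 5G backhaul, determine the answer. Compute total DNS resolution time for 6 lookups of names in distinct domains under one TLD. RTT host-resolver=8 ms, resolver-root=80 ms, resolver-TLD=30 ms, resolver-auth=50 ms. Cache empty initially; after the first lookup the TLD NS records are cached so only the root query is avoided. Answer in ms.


Lookup 1 (cold cache): local + root + TLD + auth = 8 + 80 + 30 + 50 = 168 ms
Lookups 2..6 (TLD NS cached -> skip root; new domain -> still ask TLD and auth): local + TLD + auth = 8 + 30 + 50 = 88 ms each
Remaining 5 lookups: 5 * 88 = 440 ms
Total = 168 + 440 = 608 ms

608


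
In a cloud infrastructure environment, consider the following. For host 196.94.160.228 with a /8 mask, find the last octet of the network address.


Given: IP = 196.94.160.228, prefix = /8
Subnet mask = 255.0.0.0
Last octet of IP: 228
Last octet of mask: 0
Network last octet = 228 AND 0 = 0

0


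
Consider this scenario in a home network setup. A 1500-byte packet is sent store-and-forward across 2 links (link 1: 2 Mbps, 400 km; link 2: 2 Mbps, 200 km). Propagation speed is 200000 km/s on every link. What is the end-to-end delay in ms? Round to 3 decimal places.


Packet = 1500 bytes = 12000 bits. Store-and-forward: sum (t_trans + t_prop) per link.
Link 1: t_trans = 12000/(2*10^6) s = 6.0000 ms; t_prop = 400/200000 s = 2.0000 ms; subtotal = 8.0000 ms
Link 2: t_trans = 12000/(2*10^6) s = 6.0000 ms; t_prop = 200/200000 s = 1.0000 ms; subtotal = 7.0000 ms
End-to-end = 8.0000 + 7.0000 = 15.0000 ms -> 15.000 ms (3 dp)

15.000


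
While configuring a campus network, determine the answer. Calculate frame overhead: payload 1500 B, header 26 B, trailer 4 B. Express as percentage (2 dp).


Given: payload = 1500 B, header = 26 B, trailer = 4 B
Overhead bytes = header + trailer = 26 + 4 = 30
Total frame = payload + overhead = 1500 + 30 = 1530
Overhead % = 30 / 1530 * 100 = 1.9608% -> 1.96% (2 dp)

1.96


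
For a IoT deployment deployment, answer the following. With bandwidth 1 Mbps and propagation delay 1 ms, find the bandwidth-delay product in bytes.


Given: bandwidth = 1 Mbps, delay = 1 ms
BDP in bits = 1 * 10^6 * 1 / 1000
BDP in bits = 1000
BDP in bytes = 1000 / 8 = 125

125


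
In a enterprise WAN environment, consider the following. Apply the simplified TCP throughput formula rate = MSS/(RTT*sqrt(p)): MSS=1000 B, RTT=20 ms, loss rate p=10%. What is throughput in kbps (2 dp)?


Given: MSS = 1000 bytes, RTT = 20 ms, loss = 10%
RTT in seconds = 20 / 1000 = 0.02
Loss rate = 10% = 0.1
sqrt(loss) = sqrt(0.1) = 0.316227766017
Throughput (bytes/s) = 1000 / (0.02 * 0.316227766017) = 158113.8830
Throughput (kbps) = 158113.8830 * 8 / 1000 = 1264.911064 -> 1264.91 kbps (2 dp)

1264.91


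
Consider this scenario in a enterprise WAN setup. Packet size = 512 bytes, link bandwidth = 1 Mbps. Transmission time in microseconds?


Given: packet = 512 bytes, bandwidth = 1 Mbps
Packet in bits = 512 * 8 = 4096 bits
Bandwidth = 1 * 10^6 = 1000000 bps
Time = 4096 / 1000000 seconds
Time in us = 4096 * 10^6 / 1000000 = 4096

4096


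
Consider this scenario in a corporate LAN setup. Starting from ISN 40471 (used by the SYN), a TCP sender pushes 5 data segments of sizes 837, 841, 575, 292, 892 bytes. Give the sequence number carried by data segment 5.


The SYN occupies sequence number ISN = 40471, so the first data byte is ISN + 1 = 40472.
SEQ of data segment i = (ISN + 1) + sum of payload sizes of segments 1..i-1.
Segment 1: SEQ = 40472, payload = 837 bytes
Segment 2: SEQ = 41309, payload = 841 bytes
Segment 3: SEQ = 42150, payload = 575 bytes
Segment 4: SEQ = 42725, payload = 292 bytes
Segment 5: SEQ = 43017, payload = 892 bytes
SEQ of segment 5 = 40472 + 837 + 841 + 575 + 292 = 43017

43017


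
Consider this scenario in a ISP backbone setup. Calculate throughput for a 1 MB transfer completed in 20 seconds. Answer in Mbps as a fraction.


Given: file = 1 MB, time = 20 s
File in Mb = 1 * 8 = 8 Mb
Throughput = 8 / 20 Mbps
Throughput = 2/5 Mbps

2/5


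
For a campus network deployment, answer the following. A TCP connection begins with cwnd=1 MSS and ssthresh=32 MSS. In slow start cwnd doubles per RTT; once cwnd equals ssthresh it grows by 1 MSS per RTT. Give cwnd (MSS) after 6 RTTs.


RTT 0: cwnd = 1 MSS (initial)
RTT 1: cwnd = 2 MSS (slow start, doubled)
RTT 2: cwnd = 4 MSS (slow start, doubled)
RTT 3: cwnd = 8 MSS (slow start, doubled)
RTT 4: cwnd = 16 MSS (slow start, doubled)
RTT 5: cwnd = 32 MSS (slow start, doubled)
RTT 6: cwnd = 33 MSS (congestion avoidance, +1)

33


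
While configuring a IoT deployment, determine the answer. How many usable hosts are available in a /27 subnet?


Given: subnet mask /27
Host bits = 32 - 27 = 5
Total addresses = 2^5 = 32
Usable hosts = 32 - 2 (network + broadcast) = 30

30


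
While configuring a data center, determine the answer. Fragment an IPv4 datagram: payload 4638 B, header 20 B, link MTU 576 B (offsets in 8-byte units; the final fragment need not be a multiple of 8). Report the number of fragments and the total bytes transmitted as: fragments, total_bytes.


Max data per non-final fragment = floor((MTU - header)/8)*8 = floor((576 - 20)/8)*8 = floor(556/8)*8 = 552 B
Final fragment needs no 8-byte alignment: it can carry up to MTU - header = 556 B
Non-final fragments needed = ceil((payload - 556) / 552) = ceil(4082/552) = ceil(7.3949) = 8
Number of fragments = 8 + 1 = 9
Fragment sizes (data): 8 * 552 B + 222 B (last, 222 <= 556 OK)
Total bytes sent = payload + n_frags * header = 4638 + 9*20 = 4638 + 180 = 4818 B

9, 4818


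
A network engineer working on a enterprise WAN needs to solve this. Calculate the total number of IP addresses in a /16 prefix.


Given: CIDR prefix /16
Host bits = 32 - 16 = 16
Total addresses = 2^16 = 65536

65536


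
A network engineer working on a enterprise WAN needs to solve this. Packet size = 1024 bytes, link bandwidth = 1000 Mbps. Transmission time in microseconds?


Given: packet = 1024 bytes, bandwidth = 1000 Mbps
Packet in bits = 1024 * 8 = 8192 bits
Bandwidth = 1000 * 10^6 = 1000000000 bps
Time = 8192 / 1000000000 seconds
Time in us = 8192 * 10^6 / 1000000000 = 8.192

8.192


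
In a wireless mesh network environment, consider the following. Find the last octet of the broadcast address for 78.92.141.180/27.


Given: IP = 78.92.141.180, prefix = /27
Host bits = 32 - 27 = 5
Network last octet = 180 AND mask = 160
Host part size = 2^5 - 1 = 31
Broadcast last octet = 160 OR 31 = 191

191


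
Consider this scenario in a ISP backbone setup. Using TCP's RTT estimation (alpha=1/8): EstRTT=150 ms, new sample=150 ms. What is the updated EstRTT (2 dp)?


Given: EstRTT = 150 ms, SampleRTT = 150 ms, alpha = 1/8
New EstRTT = (1 - alpha) * EstRTT + alpha * SampleRTT
(7/8) * 150 = 131.25
(1/8) * 150 = 18.75
New EstRTT = 131.25 + 18.75 = 150 ms -> 150.00 ms (2 dp)

150.00


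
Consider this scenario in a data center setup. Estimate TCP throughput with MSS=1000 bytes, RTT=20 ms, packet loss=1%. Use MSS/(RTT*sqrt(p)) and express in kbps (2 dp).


Given: MSS = 1000 bytes, RTT = 20 ms, loss = 1%
RTT in seconds = 20 / 1000 = 0.02
Loss rate = 1% = 0.01
sqrt(loss) = sqrt(0.01) = 0.1
Throughput (bytes/s) = 1000 / (0.02 * 0.1) = 500000.0000
Throughput (kbps) = 500000.0000 * 8 / 1000 = 4000.000000 -> 4000.00 kbps (2 dp)

4000.00


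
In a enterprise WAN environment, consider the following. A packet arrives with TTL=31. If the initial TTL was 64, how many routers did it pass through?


Given: initial TTL = 64, received TTL = 31
Hops = initial TTL - received TTL
Hops = 64 - 31 = 33

33


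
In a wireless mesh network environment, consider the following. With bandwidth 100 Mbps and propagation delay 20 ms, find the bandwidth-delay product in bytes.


Given: bandwidth = 100 Mbps, delay = 20 ms
BDP in bits = 100 * 10^6 * 20 / 1000
BDP in bits = 2000000
BDP in bytes = 2000000 / 8 = 250000

250000


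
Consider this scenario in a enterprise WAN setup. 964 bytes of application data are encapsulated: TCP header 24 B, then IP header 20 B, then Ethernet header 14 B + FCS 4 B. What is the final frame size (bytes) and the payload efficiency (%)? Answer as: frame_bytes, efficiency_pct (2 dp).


TCP segment = 964 + 24 = 988 B
IP packet = 988 + 20 = 1008 B
Ethernet frame = 1008 + 14 + 4 = 1026 B
Efficiency = app / frame = 964 / 1026 = 0.939571 = 93.9571% -> 93.96% (2 dp)

1026, 93.96


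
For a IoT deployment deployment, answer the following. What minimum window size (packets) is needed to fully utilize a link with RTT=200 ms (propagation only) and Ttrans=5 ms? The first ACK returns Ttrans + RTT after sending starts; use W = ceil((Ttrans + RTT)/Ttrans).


Given: Ttrans = 5 ms, RTT = 200 ms (= 2 * Tprop, Tprop = 100 ms)
Time until first ACK returns = Ttrans + RTT = 5 + 200 = 205 ms
Need W * Ttrans >= Ttrans + RTT  ->  W >= (Ttrans + RTT) / Ttrans
(Ttrans + RTT) / Ttrans = 205 / 5 = 41
W_min = ceil(41) = 41

41


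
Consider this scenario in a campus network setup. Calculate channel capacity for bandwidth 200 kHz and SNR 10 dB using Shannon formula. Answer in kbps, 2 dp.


Given: B = 200 kHz, SNR = 10 dB
SNR linear = 10^(10/10) = 10
1 + SNR = 11
log2(11) = 3.4594316186
C = 200 * 1000 * 3.4594316186 = 691886.3237 bps
C = 691.886324 kbps -> 691.89 kbps (2 dp)

691.89


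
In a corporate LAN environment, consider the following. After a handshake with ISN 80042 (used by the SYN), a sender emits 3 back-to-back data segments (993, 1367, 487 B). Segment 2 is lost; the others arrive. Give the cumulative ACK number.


SYN uses sequence number 80042; first data byte = ISN + 1 = 80043.
Segment 1: SEQ = 80043, len = 993 B, covers [80043, 81035]
Segment 2: SEQ = 81036, len = 1367 B, covers [81036, 82402] [LOST]
Segment 3: SEQ = 82403, len = 487 B, covers [82403, 82889]
In-order data received: bytes [80043, 81035] (segments 1..1).
Segment 2 missing -> gap begins at byte 81036; later segments buffered out of order.
Cumulative ACK = next expected in-order byte = 80043 + 993 = 81036

81036


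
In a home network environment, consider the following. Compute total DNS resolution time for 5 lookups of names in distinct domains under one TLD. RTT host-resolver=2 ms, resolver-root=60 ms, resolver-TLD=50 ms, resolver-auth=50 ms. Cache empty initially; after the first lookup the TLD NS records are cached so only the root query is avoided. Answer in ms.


Lookup 1 (cold cache): local + root + TLD + auth = 2 + 60 + 50 + 50 = 162 ms
Lookups 2..5 (TLD NS cached -> skip root; new domain -> still ask TLD and auth): local + TLD + auth = 2 + 50 + 50 = 102 ms each
Remaining 4 lookups: 4 * 102 = 408 ms
Total = 162 + 408 = 570 ms

570


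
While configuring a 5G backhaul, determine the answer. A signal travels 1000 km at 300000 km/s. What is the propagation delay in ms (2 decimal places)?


Given: distance = 1000 km, speed = 300000 km/s
Delay = distance / speed = 1000 / 300000 seconds
Delay in ms = 1000 * 1000 / 300000
Delay = 3.3333 ms
Rounded to 2 dp = 3.33 ms

3.33


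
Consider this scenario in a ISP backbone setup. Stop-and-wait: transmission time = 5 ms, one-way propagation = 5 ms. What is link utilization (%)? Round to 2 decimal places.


Given: Ttrans = 5 ms, Tprop = 5 ms
RTT = 2 * Tprop = 2 * 5 = 10 ms
U = Ttrans / (Ttrans + RTT)
U = 5 / (5 + 10)
U = 5 / 15 = 0.333333
U% = 33.33%

33.33


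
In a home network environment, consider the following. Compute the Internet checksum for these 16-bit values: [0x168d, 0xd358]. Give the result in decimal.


Given words: [0x168d, 0xd358]
Step 1: Sum all words
Raw sum = 5773 + 54104 = 59877
One's complement = ~59877 & 0xFFFF = 5658

5658


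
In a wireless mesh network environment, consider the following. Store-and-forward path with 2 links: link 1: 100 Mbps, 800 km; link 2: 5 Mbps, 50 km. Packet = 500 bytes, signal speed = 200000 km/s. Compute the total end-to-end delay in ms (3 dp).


Packet = 500 bytes = 4000 bits. Store-and-forward: sum (t_trans + t_prop) per link.
Link 1: t_trans = 4000/(100*10^6) s = 0.0400 ms; t_prop = 800/200000 s = 4.0000 ms; subtotal = 4.0400 ms
Link 2: t_trans = 4000/(5*10^6) s = 0.8000 ms; t_prop = 50/200000 s = 0.2500 ms; subtotal = 1.0500 ms
End-to-end = 4.0400 + 1.0500 = 5.0900 ms -> 5.090 ms (3 dp)

5.090


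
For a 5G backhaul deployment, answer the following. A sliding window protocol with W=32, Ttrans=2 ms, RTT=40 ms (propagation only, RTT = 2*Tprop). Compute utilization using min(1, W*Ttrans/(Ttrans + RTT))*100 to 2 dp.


Given: W = 32, Ttrans = 2 ms, RTT = 40 ms (= 2 * Tprop, Tprop = 20 ms)
Cycle time = Ttrans + RTT = 2 + 40 = 42 ms (first packet sent until its ACK returns)
W * Ttrans = 32 * 2 = 64 ms of sending per cycle
W * Ttrans / (Ttrans + RTT) = 64 / 42 = 1.523810
U = min(1, 1.523810) = 1.000000
U% = 100.00%

100.00


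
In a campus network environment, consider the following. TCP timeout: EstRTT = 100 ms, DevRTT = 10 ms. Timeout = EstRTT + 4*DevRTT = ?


Given: EstRTT = 100 ms, DevRTT = 10 ms
Timeout = EstRTT + 4 * DevRTT
4 * DevRTT = 4 * 10 = 40
Timeout = 100 + 40 = 140 ms

140


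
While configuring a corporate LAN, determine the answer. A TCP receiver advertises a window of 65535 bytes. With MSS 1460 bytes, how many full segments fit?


Given: RWND = 65535 bytes, MSS = 1460 bytes
Full segments = floor(RWND / MSS)
Full segments = floor(65535 / 1460)
Full segments = floor(44.887) = 44

44


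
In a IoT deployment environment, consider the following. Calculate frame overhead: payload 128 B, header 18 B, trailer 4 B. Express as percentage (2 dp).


Given: payload = 128 B, header = 18 B, trailer = 4 B
Overhead bytes = header + trailer = 18 + 4 = 22
Total frame = payload + overhead = 128 + 22 = 150
Overhead % = 22 / 150 * 100 = 14.6667% -> 14.67% (2 dp)

14.67


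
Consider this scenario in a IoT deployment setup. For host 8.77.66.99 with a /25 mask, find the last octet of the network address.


Given: IP = 8.77.66.99, prefix = /25
Subnet mask = 255.255.255.128
Last octet of IP: 99
Last octet of mask: 128
Network last octet = 99 AND 128 = 0

0


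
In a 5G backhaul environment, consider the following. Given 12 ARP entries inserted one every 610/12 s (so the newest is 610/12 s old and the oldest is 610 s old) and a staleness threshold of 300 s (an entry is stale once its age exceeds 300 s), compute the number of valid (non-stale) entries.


Ages are k * 610/12 s for k = 1..12 (spacing = 50.8333 s).
Entry k is valid iff k * 610/12 <= 300 iff k <= 12 * 300 / 610 = 5.9016
n_valid = floor(5.9016) = 5
(n_stale = 12 - 5 = 7)

5


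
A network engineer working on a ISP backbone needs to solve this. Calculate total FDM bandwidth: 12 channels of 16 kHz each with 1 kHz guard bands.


Given: 12 channels, 16 kHz each, guard = 1 kHz
Channel bandwidth = 12 * 16 = 192 kHz
Guard bands = 11 gaps * 1 kHz = 11 kHz
Total = 192 + 11 = 203 kHz

203


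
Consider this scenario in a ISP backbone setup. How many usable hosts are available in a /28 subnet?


Given: subnet mask /28
Host bits = 32 - 28 = 4
Total addresses = 2^4 = 16
Usable hosts = 16 - 2 (network + broadcast) = 14

14


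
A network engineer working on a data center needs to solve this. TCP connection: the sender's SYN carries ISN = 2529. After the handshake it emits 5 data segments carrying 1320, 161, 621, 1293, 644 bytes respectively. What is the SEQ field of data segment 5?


The SYN occupies sequence number ISN = 2529, so the first data byte is ISN + 1 = 2530.
SEQ of data segment i = (ISN + 1) + sum of payload sizes of segments 1..i-1.
Segment 1: SEQ = 2530, payload = 1320 bytes
Segment 2: SEQ = 3850, payload = 161 bytes
Segment 3: SEQ = 4011, payload = 621 bytes
Segment 4: SEQ = 4632, payload = 1293 bytes
Segment 5: SEQ = 5925, payload = 644 bytes
SEQ of segment 5 = 2530 + 1320 + 161 + 621 + 1293 = 5925

5925


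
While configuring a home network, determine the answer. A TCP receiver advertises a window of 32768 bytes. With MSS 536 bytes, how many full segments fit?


Given: RWND = 32768 bytes, MSS = 536 bytes
Full segments = floor(RWND / MSS)
Full segments = floor(32768 / 536)
Full segments = floor(61.1343) = 61

61


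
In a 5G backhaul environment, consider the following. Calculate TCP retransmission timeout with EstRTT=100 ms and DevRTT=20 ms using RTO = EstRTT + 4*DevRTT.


Given: EstRTT = 100 ms, DevRTT = 20 ms
Timeout = EstRTT + 4 * DevRTT
4 * DevRTT = 4 * 20 = 80
Timeout = 100 + 80 = 180 ms

180


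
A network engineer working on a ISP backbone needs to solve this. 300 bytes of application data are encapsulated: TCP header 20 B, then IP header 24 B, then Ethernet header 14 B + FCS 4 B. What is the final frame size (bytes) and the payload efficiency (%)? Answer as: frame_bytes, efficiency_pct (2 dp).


TCP segment = 300 + 20 = 320 B
IP packet = 320 + 24 = 344 B
Ethernet frame = 344 + 14 + 4 = 362 B
Efficiency = app / frame = 300 / 362 = 0.828729 = 82.8729% -> 82.87% (2 dp)

362, 82.87


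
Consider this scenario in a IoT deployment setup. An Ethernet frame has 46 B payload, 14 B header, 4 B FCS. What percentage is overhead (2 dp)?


Given: payload = 46 B, header = 14 B, trailer = 4 B
Overhead bytes = header + trailer = 14 + 4 = 18
Total frame = payload + overhead = 46 + 18 = 64
Overhead % = 18 / 64 * 100 = 28.1250% -> 28.13% (2 dp)

28.13


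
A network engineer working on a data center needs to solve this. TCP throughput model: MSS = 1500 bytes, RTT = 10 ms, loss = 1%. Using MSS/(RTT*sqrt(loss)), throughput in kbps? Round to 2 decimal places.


Given: MSS = 1500 bytes, RTT = 10 ms, loss = 1%
RTT in seconds = 10 / 1000 = 0.01
Loss rate = 1% = 0.01
sqrt(loss) = sqrt(0.01) = 0.1
Throughput (bytes/s) = 1500 / (0.01 * 0.1) = 1500000.0000
Throughput (kbps) = 1500000.0000 * 8 / 1000 = 12000.000000 -> 12000.00 kbps (2 dp)

12000.00


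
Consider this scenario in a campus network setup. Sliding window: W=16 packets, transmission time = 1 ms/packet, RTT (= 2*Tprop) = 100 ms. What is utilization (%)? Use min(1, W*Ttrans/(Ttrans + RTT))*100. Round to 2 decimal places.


Given: W = 16, Ttrans = 1 ms, RTT = 100 ms (= 2 * Tprop, Tprop = 50 ms)
Cycle time = Ttrans + RTT = 1 + 100 = 101 ms (first packet sent until its ACK returns)
W * Ttrans = 16 * 1 = 16 ms of sending per cycle
W * Ttrans / (Ttrans + RTT) = 16 / 101 = 0.158416
U = min(1, 0.158416) = 0.158416
U% = 15.84%

15.84
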